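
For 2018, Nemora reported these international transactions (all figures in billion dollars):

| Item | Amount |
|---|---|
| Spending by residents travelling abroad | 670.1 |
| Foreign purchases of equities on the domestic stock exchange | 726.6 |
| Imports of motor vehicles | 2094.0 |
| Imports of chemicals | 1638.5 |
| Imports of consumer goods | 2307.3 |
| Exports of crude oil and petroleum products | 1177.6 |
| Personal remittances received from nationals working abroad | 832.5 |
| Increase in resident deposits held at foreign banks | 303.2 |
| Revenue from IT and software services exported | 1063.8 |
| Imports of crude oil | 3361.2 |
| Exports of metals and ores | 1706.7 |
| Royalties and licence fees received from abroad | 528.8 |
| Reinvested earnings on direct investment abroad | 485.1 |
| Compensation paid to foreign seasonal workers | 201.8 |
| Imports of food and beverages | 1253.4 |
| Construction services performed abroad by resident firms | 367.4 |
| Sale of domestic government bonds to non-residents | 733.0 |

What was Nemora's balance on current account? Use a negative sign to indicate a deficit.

Goods: 1177.6 - 1638.5 - 2094.0 - 1253.4 + 1706.7 - 3361.2 - 2307.3 = -7770.1
Services: 1063.8 - 670.1 + 528.8 + 367.4 = 1289.9
Primary income: -201.8 + 485.1 = 283.3
Secondary income: 832.5
Current account = (-7770.1) + 1289.9 + 283.3 + 832.5 = -5364.4
(Excluded from the current account — financial account: foreign purchases of equities on the domestic stock exchange 726.6, increase in resident deposits held at foreign banks 303.2, sale of domestic government bonds to non-residents 733.0.)

-5364.4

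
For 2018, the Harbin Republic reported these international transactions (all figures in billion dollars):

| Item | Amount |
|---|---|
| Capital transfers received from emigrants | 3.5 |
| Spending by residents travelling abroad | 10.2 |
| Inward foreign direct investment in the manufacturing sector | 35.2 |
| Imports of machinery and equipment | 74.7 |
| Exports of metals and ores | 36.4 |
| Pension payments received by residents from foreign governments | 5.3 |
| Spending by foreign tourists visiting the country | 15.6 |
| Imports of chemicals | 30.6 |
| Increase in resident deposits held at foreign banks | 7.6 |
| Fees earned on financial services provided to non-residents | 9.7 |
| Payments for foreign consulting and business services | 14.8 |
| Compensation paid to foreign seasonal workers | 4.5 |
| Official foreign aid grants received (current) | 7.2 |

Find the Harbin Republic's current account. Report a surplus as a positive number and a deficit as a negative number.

-60.6

Goods: -74.7 + 36.4 - 30.6 = -68.9
Services: 15.6 - 10.2 + 9.7 - 14.8 = 0.3
Primary income: -4.5
Secondary income: 7.2 + 5.3 = 12.5
Current account = (-68.9) + 0.3 + (-4.5) + 12.5 = -60.6
(Excluded from the current account — capital account: capital transfers received from emigrants 3.5; financial account: inward foreign direct investment in the manufacturing sector 35.2, increase in resident deposits held at foreign banks 7.6.)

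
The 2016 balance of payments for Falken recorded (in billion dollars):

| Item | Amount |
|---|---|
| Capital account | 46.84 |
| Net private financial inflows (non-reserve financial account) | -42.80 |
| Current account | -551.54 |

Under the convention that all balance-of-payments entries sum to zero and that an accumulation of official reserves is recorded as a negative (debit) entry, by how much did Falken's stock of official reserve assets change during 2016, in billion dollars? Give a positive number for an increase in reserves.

-547.50

Official reserve transactions balance = -((-551.54) + 46.84 + (-42.80)) = 547.50
An accumulation of reserves is recorded as a debit (negative entry), so the change in the stock of reserves is the negative of that balance.
Change in official reserves = -(547.50) = -547.50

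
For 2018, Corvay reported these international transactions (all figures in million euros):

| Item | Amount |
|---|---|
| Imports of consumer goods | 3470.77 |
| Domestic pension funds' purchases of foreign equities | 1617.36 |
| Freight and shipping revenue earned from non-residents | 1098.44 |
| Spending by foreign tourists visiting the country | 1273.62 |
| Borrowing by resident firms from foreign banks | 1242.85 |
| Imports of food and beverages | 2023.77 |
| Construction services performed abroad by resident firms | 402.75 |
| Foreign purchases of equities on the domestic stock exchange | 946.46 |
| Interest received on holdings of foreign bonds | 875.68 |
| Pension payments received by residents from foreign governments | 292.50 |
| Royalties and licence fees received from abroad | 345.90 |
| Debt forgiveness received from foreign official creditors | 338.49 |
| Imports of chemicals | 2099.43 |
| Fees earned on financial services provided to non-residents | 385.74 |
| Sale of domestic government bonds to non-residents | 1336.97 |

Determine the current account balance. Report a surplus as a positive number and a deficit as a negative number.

Goods: -3470.77 - 2023.77 - 2099.43 = -7593.97
Services: 385.74 + 1098.44 + 402.75 + 1273.62 + 345.90 = 3506.45
Primary income: 875.68
Secondary income: 292.50
Current account = (-7593.97) + 3506.45 + 875.68 + 292.50 = -2919.34
(Excluded from the current account — financial account: domestic pension funds' purchases of foreign equities 1617.36, borrowing by resident firms from foreign banks 1242.85, foreign purchases of equities on the domestic stock exchange 946.46, sale of domestic government bonds to non-residents 1336.97; capital account: debt forgiveness received from foreign official creditors 338.49.)

-2919.34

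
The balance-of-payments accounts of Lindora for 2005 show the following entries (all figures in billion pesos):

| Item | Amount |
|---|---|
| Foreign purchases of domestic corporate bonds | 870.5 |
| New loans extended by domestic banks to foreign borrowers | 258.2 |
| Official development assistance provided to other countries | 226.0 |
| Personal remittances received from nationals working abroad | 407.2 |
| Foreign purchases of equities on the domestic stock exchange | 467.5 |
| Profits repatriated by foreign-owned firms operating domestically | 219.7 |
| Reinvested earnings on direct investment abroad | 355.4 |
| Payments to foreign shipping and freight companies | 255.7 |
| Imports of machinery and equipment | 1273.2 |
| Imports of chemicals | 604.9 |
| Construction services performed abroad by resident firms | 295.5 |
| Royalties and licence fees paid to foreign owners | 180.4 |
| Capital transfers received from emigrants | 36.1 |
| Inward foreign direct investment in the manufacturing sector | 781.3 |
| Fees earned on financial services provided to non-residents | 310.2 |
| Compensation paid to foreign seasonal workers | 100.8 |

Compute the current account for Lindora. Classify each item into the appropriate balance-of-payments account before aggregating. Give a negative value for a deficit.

-1492.4

Goods: -604.9 - 1273.2 = -1878.1
Services: 310.2 - 180.4 + 295.5 - 255.7 = 169.6
Primary income: -100.8 - 219.7 + 355.4 = 34.9
Secondary income: 407.2 - 226.0 = 181.2
Current account = (-1878.1) + 169.6 + 34.9 + 181.2 = -1492.4
(Excluded from the current account — financial account: foreign purchases of domestic corporate bonds 870.5, new loans extended by domestic banks to foreign borrowers 258.2, foreign purchases of equities on the domestic stock exchange 467.5, inward foreign direct investment in the manufacturing sector 781.3; capital account: capital transfers received from emigrants 36.1.)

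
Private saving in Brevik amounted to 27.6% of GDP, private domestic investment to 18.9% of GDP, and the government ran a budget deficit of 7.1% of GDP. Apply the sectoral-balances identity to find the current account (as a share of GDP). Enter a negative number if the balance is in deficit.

By the sectoral-balances identity, CA = (S_private - I) + (T - G).
Private balance = 27.6 - 18.9 = 8.7
Government balance (T - G) = -7.1
CA = 8.7 + (-7.1) = 1.6

1.6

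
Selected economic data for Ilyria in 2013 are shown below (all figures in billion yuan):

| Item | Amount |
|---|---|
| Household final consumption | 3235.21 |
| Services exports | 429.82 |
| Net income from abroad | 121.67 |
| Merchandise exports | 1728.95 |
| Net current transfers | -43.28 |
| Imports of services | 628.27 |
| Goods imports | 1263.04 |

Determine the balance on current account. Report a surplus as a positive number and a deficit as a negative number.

345.85

Goods balance = 1728.95 - 1263.04 = 465.91
Services balance = 429.82 - 628.27 = -198.45
Trade balance (goods + services) = 465.91 + (-198.45) = 267.46
Net primary income = 121.67
Net secondary income = -43.28
Current account = 267.46 + 121.67 + (-43.28) = 345.85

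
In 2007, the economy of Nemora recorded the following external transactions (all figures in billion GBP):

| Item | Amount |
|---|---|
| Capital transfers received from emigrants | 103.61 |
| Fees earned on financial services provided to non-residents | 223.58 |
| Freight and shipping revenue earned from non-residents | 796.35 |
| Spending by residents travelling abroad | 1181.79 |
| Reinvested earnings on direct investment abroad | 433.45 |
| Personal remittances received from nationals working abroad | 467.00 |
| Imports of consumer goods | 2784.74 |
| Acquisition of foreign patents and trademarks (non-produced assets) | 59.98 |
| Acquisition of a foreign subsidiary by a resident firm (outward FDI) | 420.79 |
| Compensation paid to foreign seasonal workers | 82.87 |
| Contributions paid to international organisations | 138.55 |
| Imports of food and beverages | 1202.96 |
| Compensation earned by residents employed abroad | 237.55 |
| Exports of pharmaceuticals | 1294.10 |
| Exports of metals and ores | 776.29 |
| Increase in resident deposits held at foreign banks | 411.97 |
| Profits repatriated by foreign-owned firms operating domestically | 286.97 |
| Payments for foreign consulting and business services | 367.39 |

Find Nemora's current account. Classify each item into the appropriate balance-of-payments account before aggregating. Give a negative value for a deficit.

Goods: -2784.74 + 776.29 - 1202.96 + 1294.10 = -1917.31
Services: -1181.79 - 367.39 + 796.35 + 223.58 = -529.25
Primary income: 237.55 - 82.87 - 286.97 + 433.45 = 301.16
Secondary income: 467.00 - 138.55 = 328.45
Current account = (-1917.31) + (-529.25) + 301.16 + 328.45 = -1816.95
(Excluded from the current account — capital account: capital transfers received from emigrants 103.61, acquisition of foreign patents and trademarks (non-produced assets) 59.98; financial account: acquisition of a foreign subsidiary by a resident firm (outward FDI) 420.79, increase in resident deposits held at foreign banks 411.97.)

-1816.95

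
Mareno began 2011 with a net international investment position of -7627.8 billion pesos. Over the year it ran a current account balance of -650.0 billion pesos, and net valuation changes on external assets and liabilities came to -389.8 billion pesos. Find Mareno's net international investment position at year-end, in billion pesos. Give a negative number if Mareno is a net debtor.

Change in NIIP = current account + net valuation change = -650.0 + (-389.8) = -1039.8
End-of-year NIIP = -7627.8 + (-1039.8) = -8667.6

-8667.6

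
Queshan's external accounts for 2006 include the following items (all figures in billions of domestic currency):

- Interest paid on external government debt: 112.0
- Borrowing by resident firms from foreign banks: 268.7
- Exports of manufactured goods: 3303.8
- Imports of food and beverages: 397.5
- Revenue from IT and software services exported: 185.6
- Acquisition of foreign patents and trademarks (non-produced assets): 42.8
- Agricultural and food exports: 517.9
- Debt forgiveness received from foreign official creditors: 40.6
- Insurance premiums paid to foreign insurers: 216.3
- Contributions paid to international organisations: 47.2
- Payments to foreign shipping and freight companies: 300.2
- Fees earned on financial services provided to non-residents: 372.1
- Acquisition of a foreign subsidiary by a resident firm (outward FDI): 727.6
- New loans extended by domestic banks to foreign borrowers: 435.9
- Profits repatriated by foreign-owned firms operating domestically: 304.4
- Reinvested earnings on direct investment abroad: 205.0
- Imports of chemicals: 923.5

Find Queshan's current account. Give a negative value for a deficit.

2283.3

Goods: 3303.8 + 517.9 - 397.5 - 923.5 = 2500.7
Services: 372.1 - 216.3 + 185.6 - 300.2 = 41.2
Primary income: -112.0 - 304.4 + 205.0 = -211.4
Secondary income: -47.2
Current account = 2500.7 + 41.2 + (-211.4) + (-47.2) = 2283.3
(Excluded from the current account — financial account: borrowing by resident firms from foreign banks 268.7, acquisition of a foreign subsidiary by a resident firm (outward FDI) 727.6, new loans extended by domestic banks to foreign borrowers 435.9; capital account: acquisition of foreign patents and trademarks (non-produced assets) 42.8, debt forgiveness received from foreign official creditors 40.6.)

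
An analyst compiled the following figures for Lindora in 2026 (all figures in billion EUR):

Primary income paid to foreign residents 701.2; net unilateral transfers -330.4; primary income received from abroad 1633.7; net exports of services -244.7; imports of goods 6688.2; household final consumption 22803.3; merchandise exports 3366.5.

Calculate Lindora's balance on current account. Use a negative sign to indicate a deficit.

Goods balance = 3366.5 - 6688.2 = -3321.7
Services balance = -244.7
Trade balance (goods + services) = -3321.7 + (-244.7) = -3566.4
Net primary income = 1633.7 - 701.2 = 932.5
Net secondary income = -330.4
Current account = -3566.4 + 932.5 + (-330.4) = -2964.3

-2964.3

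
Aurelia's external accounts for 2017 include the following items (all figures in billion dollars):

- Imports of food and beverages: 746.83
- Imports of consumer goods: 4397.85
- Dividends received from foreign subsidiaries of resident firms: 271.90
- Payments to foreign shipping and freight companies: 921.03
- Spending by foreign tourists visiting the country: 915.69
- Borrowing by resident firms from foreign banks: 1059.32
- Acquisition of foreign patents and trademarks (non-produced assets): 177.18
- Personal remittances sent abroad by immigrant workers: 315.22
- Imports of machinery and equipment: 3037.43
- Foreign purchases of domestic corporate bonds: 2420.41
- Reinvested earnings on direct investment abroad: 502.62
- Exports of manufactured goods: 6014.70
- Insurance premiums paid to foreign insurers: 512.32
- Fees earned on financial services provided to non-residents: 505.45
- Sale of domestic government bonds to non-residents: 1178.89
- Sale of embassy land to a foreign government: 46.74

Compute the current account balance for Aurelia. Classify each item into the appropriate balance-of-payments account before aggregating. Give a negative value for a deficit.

-1720.32

Goods: -4397.85 - 746.83 - 3037.43 + 6014.70 = -2167.41
Services: -921.03 - 512.32 + 505.45 + 915.69 = -12.21
Primary income: 271.90 + 502.62 = 774.52
Secondary income: -315.22
Current account = (-2167.41) + (-12.21) + 774.52 + (-315.22) = -1720.32
(Excluded from the current account — financial account: borrowing by resident firms from foreign banks 1059.32, foreign purchases of domestic corporate bonds 2420.41, sale of domestic government bonds to non-residents 1178.89; capital account: acquisition of foreign patents and trademarks (non-produced assets) 177.18, sale of embassy land to a foreign government 46.74.)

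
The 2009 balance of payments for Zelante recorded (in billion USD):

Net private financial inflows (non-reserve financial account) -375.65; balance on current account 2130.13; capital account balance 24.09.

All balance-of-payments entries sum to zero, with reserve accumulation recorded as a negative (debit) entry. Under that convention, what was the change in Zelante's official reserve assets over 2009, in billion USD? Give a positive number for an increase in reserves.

Official reserve transactions balance = -(2130.13 + 24.09 + (-375.65)) = -1778.57
An accumulation of reserves is recorded as a debit (negative entry), so the change in the stock of reserves is the negative of that balance.
Change in official reserves = -(-1778.57) = 1778.57

1778.57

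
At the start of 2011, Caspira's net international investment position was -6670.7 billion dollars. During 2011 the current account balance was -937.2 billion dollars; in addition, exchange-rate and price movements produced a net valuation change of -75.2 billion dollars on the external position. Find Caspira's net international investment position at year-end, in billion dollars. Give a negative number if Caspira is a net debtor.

Change in NIIP = current account + net valuation change = -937.2 + (-75.2) = -1012.4
End-of-year NIIP = -6670.7 + (-1012.4) = -7683.1

-7683.1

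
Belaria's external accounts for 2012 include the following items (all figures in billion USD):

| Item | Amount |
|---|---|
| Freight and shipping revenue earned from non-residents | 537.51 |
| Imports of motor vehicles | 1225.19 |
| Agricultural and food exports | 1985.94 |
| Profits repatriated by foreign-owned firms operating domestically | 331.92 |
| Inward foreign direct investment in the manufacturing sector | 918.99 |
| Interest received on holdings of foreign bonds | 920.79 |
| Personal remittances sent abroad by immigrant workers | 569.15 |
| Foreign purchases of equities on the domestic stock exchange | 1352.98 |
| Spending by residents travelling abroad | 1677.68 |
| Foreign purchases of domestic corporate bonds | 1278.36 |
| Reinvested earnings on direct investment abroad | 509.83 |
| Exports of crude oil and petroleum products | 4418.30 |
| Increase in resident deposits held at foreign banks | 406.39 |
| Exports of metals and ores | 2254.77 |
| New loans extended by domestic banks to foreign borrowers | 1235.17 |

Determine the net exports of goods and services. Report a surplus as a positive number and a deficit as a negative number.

6293.65

Goods: 1985.94 + 2254.77 - 1225.19 + 4418.30 = 7433.82
Services: 537.51 - 1677.68 = -1140.17
Trade balance = 7433.82 + (-1140.17) = 6293.65
(Excluded from the trade balance — primary income: profits repatriated by foreign-owned firms operating domestically 331.92, interest received on holdings of foreign bonds 920.79, reinvested earnings on direct investment abroad 509.83; financial account: inward foreign direct investment in the manufacturing sector 918.99, foreign purchases of equities on the domestic stock exchange 1352.98, foreign purchases of domestic corporate bonds 1278.36, increase in resident deposits held at foreign banks 406.39, new loans extended by domestic banks to foreign borrowers 1235.17; secondary income: personal remittances sent abroad by immigrant workers 569.15.)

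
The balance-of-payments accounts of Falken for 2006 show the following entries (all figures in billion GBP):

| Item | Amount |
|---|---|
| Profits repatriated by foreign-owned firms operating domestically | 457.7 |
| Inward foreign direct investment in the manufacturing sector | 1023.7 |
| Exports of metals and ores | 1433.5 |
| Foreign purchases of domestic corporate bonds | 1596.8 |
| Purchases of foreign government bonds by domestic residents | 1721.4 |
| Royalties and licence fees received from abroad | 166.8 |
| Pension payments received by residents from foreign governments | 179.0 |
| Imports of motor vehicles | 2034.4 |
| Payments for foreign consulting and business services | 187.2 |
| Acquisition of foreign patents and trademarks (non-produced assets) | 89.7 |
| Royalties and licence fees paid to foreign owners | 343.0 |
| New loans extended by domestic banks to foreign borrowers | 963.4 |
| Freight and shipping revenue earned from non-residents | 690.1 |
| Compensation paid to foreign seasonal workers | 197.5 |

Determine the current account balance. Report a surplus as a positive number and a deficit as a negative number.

Goods: 1433.5 - 2034.4 = -600.9
Services: 166.8 + 690.1 - 187.2 - 343.0 = 326.7
Primary income: -457.7 - 197.5 = -655.2
Secondary income: 179.0
Current account = (-600.9) + 326.7 + (-655.2) + 179.0 = -750.4
(Excluded from the current account — financial account: inward foreign direct investment in the manufacturing sector 1023.7, foreign purchases of domestic corporate bonds 1596.8, purchases of foreign government bonds by domestic residents 1721.4, new loans extended by domestic banks to foreign borrowers 963.4; capital account: acquisition of foreign patents and trademarks (non-produced assets) 89.7.)

-750.4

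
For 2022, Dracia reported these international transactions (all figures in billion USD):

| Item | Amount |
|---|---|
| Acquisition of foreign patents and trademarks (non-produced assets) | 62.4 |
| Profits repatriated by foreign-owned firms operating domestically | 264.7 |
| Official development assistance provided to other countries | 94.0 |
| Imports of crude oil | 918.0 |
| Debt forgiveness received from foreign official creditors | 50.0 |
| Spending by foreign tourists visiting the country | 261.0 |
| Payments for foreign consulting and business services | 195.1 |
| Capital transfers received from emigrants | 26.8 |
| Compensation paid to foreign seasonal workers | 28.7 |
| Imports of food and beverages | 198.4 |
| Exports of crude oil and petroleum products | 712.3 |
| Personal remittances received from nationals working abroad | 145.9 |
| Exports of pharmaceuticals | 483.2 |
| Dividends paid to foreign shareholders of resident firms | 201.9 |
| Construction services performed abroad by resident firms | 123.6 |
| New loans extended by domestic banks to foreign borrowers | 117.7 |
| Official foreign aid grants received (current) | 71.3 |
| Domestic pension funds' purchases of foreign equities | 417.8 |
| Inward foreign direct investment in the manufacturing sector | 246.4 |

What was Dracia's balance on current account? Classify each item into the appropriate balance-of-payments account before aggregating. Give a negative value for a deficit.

Goods: 712.3 + 483.2 - 918.0 - 198.4 = 79.1
Services: -195.1 + 261.0 + 123.6 = 189.5
Primary income: -264.7 - 201.9 - 28.7 = -495.3
Secondary income: 145.9 - 94.0 + 71.3 = 123.2
Current account = 79.1 + 189.5 + (-495.3) + 123.2 = -103.5
(Excluded from the current account — capital account: acquisition of foreign patents and trademarks (non-produced assets) 62.4, debt forgiveness received from foreign official creditors 50.0, capital transfers received from emigrants 26.8; financial account: new loans extended by domestic banks to foreign borrowers 117.7, domestic pension funds' purchases of foreign equities 417.8, inward foreign direct investment in the manufacturing sector 246.4.)

-103.5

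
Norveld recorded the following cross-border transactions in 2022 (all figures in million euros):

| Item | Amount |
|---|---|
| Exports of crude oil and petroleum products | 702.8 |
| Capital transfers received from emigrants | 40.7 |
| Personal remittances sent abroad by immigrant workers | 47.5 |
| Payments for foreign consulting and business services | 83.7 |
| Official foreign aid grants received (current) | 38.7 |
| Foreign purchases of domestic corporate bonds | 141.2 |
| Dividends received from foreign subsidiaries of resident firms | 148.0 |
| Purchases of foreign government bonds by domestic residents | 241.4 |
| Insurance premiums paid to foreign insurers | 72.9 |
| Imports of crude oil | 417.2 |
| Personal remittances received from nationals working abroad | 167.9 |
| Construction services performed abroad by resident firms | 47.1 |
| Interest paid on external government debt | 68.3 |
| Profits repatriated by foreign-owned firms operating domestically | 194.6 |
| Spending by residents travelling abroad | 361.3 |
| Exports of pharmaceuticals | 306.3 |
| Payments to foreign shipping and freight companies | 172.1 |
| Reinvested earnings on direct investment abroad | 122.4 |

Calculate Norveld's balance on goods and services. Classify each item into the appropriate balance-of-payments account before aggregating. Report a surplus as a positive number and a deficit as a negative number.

-51.0

Goods: 702.8 - 417.2 + 306.3 = 591.9
Services: 47.1 - 72.9 - 172.1 - 83.7 - 361.3 = -642.9
Trade balance = 591.9 + (-642.9) = -51.0
(Excluded from the trade balance — capital account: capital transfers received from emigrants 40.7; secondary income: personal remittances sent abroad by immigrant workers 47.5, official foreign aid grants received (current) 38.7, personal remittances received from nationals working abroad 167.9; financial account: foreign purchases of domestic corporate bonds 141.2, purchases of foreign government bonds by domestic residents 241.4; primary income: dividends received from foreign subsidiaries of resident firms 148.0, interest paid on external government debt 68.3, profits repatriated by foreign-owned firms operating domestically 194.6, reinvested earnings on direct investment abroad 122.4.)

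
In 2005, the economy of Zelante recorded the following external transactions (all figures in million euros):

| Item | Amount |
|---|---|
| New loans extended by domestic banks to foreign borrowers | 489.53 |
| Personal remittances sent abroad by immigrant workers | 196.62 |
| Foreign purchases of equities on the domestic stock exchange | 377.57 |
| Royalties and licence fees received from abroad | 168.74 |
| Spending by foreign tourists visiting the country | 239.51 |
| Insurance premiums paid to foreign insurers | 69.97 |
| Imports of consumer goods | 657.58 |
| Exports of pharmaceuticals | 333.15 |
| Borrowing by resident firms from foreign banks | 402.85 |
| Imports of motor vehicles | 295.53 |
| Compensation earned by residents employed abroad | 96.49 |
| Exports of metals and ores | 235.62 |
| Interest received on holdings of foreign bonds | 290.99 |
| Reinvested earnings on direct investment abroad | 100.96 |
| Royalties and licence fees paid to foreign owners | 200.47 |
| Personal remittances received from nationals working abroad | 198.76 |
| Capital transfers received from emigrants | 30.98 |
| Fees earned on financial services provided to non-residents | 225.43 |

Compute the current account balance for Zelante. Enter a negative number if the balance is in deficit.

469.48

Goods: 235.62 - 295.53 + 333.15 - 657.58 = -384.34
Services: 168.74 - 200.47 + 239.51 + 225.43 - 69.97 = 363.24
Primary income: 96.49 + 290.99 + 100.96 = 488.44
Secondary income: 198.76 - 196.62 = 2.14
Current account = (-384.34) + 363.24 + 488.44 + 2.14 = 469.48
(Excluded from the current account — financial account: new loans extended by domestic banks to foreign borrowers 489.53, foreign purchases of equities on the domestic stock exchange 377.57, borrowing by resident firms from foreign banks 402.85; capital account: capital transfers received from emigrants 30.98.)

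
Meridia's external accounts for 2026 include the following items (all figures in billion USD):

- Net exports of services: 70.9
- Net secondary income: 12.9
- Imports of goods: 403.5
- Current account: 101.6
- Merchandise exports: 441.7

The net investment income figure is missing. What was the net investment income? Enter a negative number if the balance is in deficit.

-20.4

Current account = goods balance + services balance + net primary income + net secondary income
Sum of the known components = 122.0
Net investment income = CA - (known components) = 101.6 - 122.0 = -20.4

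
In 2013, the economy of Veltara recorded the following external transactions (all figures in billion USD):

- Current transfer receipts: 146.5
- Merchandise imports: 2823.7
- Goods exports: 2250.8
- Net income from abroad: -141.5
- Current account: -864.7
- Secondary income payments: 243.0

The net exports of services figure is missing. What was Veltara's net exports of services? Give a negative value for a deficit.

Current account = goods balance + services balance + net primary income + net secondary income
Sum of the known components = -810.9
Net exports of services = CA - (known components) = -864.7 - (-810.9) = -53.8

-53.8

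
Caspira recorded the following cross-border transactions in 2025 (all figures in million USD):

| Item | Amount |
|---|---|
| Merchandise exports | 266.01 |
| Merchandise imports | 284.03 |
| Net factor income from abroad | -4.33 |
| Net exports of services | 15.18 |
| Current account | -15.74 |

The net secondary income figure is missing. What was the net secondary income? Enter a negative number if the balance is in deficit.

-8.57

Current account = goods balance + services balance + net primary income + net secondary income
Sum of the known components = -7.17
Net secondary income = CA - (known components) = -15.74 - (-7.17) = -8.57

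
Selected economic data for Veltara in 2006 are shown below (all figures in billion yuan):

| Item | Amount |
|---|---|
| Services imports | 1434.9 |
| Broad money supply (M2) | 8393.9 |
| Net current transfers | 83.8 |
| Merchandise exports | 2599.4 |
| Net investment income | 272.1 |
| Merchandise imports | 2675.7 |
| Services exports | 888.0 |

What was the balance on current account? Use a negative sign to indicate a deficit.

Goods balance = 2599.4 - 2675.7 = -76.3
Services balance = 888.0 - 1434.9 = -546.9
Trade balance (goods + services) = -76.3 + (-546.9) = -623.2
Net primary income = 272.1
Net secondary income = 83.8
Current account = -623.2 + 272.1 + 83.8 = -267.3

-267.3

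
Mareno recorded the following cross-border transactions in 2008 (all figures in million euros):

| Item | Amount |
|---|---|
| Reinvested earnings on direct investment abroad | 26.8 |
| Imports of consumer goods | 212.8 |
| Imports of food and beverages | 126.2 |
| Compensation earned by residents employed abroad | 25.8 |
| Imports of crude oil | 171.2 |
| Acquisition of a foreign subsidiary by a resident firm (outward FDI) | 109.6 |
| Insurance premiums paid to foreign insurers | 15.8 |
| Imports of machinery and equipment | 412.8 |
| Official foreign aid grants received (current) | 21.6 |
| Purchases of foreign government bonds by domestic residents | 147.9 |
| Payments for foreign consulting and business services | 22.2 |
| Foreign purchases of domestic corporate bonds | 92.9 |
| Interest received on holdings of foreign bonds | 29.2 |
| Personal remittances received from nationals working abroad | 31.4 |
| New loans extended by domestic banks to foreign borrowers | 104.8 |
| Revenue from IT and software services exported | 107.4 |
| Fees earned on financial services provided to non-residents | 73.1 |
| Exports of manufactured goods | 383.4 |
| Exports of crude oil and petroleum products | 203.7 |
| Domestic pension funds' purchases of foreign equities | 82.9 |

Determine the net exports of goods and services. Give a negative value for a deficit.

-193.4

Goods: 203.7 - 412.8 - 126.2 - 212.8 - 171.2 + 383.4 = -335.9
Services: 107.4 - 22.2 + 73.1 - 15.8 = 142.5
Trade balance = -335.9 + 142.5 = -193.4
(Excluded from the trade balance — primary income: reinvested earnings on direct investment abroad 26.8, compensation earned by residents employed abroad 25.8, interest received on holdings of foreign bonds 29.2; financial account: acquisition of a foreign subsidiary by a resident firm (outward FDI) 109.6, purchases of foreign government bonds by domestic residents 147.9, foreign purchases of domestic corporate bonds 92.9, new loans extended by domestic banks to foreign borrowers 104.8, domestic pension funds' purchases of foreign equities 82.9; secondary income: official foreign aid grants received (current) 21.6, personal remittances received from nationals working abroad 31.4.)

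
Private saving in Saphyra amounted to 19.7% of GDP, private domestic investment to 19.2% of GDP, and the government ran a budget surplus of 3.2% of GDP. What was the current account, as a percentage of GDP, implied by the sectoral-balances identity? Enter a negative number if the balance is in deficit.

By the sectoral-balances identity, CA = (S_private - I) + (T - G).
Private balance = 19.7 - 19.2 = 0.5
Government balance (T - G) = 3.2
CA = 0.5 + 3.2 = 3.7

3.7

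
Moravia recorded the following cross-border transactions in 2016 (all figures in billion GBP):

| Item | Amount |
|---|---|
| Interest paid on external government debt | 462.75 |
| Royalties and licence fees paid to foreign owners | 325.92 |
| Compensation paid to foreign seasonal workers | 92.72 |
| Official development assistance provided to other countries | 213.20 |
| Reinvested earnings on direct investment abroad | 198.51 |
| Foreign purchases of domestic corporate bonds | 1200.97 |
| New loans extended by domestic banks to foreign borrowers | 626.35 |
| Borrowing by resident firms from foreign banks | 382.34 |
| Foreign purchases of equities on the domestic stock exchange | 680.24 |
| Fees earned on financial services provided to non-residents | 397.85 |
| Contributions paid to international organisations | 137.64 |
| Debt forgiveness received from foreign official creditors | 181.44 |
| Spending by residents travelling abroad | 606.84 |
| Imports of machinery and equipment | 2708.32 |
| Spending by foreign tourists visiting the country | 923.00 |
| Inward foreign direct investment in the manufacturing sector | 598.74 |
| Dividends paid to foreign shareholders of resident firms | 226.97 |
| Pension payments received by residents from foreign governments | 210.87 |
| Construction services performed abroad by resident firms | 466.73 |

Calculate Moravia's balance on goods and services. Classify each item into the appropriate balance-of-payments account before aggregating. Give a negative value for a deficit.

-1853.50

Goods: -2708.32
Services: 397.85 - 606.84 + 923.00 + 466.73 - 325.92 = 854.82
Trade balance = -2708.32 + 854.82 = -1853.50
(Excluded from the trade balance — primary income: interest paid on external government debt 462.75, compensation paid to foreign seasonal workers 92.72, reinvested earnings on direct investment abroad 198.51, dividends paid to foreign shareholders of resident firms 226.97; secondary income: official development assistance provided to other countries 213.20, contributions paid to international organisations 137.64, pension payments received by residents from foreign governments 210.87; financial account: foreign purchases of domestic corporate bonds 1200.97, new loans extended by domestic banks to foreign borrowers 626.35, borrowing by resident firms from foreign banks 382.34, foreign purchases of equities on the domestic stock exchange 680.24, inward foreign direct investment in the manufacturing sector 598.74; capital account: debt forgiveness received from foreign official creditors 181.44.)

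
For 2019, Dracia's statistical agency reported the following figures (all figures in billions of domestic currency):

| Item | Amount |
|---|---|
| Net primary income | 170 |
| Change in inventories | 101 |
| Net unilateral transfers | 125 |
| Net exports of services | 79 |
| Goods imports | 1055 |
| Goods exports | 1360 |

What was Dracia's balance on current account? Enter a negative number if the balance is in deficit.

Goods balance = 1360 - 1055 = 305
Services balance = 79
Trade balance (goods + services) = 305 + 79 = 384
Net primary income = 170
Net secondary income = 125
Current account = 384 + 170 + 125 = 679

679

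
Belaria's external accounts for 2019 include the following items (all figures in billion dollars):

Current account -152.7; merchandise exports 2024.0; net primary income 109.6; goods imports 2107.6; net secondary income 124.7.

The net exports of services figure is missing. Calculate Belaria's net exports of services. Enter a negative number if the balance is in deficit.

-303.4

Current account = goods balance + services balance + net primary income + net secondary income
Sum of the known components = 150.7
Net exports of services = CA - (known components) = -152.7 - 150.7 = -303.4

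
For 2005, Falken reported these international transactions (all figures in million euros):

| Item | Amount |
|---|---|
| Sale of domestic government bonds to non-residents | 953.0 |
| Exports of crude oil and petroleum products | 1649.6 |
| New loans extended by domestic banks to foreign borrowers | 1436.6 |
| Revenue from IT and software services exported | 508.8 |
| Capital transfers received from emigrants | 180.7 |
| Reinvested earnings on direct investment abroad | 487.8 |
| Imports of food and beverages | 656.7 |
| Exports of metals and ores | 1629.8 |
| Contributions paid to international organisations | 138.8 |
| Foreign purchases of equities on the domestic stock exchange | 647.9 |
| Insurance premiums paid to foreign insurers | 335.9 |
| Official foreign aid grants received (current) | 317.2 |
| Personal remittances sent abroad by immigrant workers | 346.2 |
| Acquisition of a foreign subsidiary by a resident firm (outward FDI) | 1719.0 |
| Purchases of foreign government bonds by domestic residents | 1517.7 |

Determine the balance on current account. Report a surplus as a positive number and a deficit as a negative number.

3115.6

Goods: -656.7 + 1649.6 + 1629.8 = 2622.7
Services: 508.8 - 335.9 = 172.9
Primary income: 487.8
Secondary income: -138.8 + 317.2 - 346.2 = -167.8
Current account = 2622.7 + 172.9 + 487.8 + (-167.8) = 3115.6
(Excluded from the current account — financial account: sale of domestic government bonds to non-residents 953.0, new loans extended by domestic banks to foreign borrowers 1436.6, foreign purchases of equities on the domestic stock exchange 647.9, acquisition of a foreign subsidiary by a resident firm (outward FDI) 1719.0, purchases of foreign government bonds by domestic residents 1517.7; capital account: capital transfers received from emigrants 180.7.)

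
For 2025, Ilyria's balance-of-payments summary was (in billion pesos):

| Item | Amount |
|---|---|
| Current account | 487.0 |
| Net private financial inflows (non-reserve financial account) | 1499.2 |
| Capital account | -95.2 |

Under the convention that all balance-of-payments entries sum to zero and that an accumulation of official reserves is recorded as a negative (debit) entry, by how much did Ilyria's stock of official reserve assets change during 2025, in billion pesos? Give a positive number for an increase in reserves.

Official reserve transactions balance = -(487.0 + (-95.2) + 1499.2) = -1891.0
An accumulation of reserves is recorded as a debit (negative entry), so the change in the stock of reserves is the negative of that balance.
Change in official reserves = -(-1891.0) = 1891.0

1891.0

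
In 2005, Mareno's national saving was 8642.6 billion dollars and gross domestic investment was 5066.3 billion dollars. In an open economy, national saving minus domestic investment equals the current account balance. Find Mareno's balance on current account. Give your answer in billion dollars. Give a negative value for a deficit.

S - I = CA (net lending to the rest of the world).
CA = S - I = 8642.6 - 5066.3 = 3576.3

3576.3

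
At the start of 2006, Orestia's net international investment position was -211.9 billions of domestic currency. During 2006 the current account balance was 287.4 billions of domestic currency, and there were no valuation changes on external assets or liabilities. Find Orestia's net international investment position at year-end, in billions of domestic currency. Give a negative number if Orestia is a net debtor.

With no valuation effects, change in NIIP = current account = 287.4
End-of-year NIIP = -211.9 + 287.4 = 75.5

75.5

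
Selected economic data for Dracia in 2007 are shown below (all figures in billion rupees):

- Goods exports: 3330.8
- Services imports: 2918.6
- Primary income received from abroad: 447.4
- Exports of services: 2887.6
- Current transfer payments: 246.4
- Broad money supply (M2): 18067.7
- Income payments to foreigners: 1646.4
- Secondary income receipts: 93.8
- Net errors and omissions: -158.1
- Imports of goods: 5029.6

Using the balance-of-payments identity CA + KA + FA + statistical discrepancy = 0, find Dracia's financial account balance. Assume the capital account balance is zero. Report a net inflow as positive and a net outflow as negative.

Goods balance = 3330.8 - 5029.6 = -1698.8
Services balance = 2887.6 - 2918.6 = -31.0
Trade balance (goods + services) = -1698.8 + (-31.0) = -1729.8
Net primary income = 447.4 - 1646.4 = -1199.0
Net secondary income = 93.8 - 246.4 = -152.6
Current account = -1729.8 + (-1199.0) + (-152.6) = -3081.4
Financial account = -(-3081.4 + (-158.1)) = 3239.5

3239.5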